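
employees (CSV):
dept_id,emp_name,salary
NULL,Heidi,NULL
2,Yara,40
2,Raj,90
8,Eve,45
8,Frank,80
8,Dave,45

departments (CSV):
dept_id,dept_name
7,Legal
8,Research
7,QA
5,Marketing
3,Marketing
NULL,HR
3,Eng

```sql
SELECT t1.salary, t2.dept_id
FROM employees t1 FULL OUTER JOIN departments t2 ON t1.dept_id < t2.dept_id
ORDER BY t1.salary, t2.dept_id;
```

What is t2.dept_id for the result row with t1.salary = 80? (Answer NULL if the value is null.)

FULL OUTER JOIN keeps every row from both sides; unmatched rows get NULL for the other side's columns.
Matching on t1.dept_id < t2.dept_id. A NULL in a compared column never satisfies the condition.
- dept_id=NULL: no t2 row matches, row kept with t2 columns NULL.
- dept_id=2: 6 matching t2 row(s), so 6 row(s) emitted.
- dept_id=2: 6 matching t2 row(s), so 6 row(s) emitted.
- dept_id=8: no t2 row matches, row kept with t2 columns NULL.
- dept_id=8: no t2 row matches, row kept with t2 columns NULL.
- dept_id=8: no t2 row matches, row kept with t2 columns NULL.
- 1 row(s) from t2 found no t1 partner → padded with NULL.

NULL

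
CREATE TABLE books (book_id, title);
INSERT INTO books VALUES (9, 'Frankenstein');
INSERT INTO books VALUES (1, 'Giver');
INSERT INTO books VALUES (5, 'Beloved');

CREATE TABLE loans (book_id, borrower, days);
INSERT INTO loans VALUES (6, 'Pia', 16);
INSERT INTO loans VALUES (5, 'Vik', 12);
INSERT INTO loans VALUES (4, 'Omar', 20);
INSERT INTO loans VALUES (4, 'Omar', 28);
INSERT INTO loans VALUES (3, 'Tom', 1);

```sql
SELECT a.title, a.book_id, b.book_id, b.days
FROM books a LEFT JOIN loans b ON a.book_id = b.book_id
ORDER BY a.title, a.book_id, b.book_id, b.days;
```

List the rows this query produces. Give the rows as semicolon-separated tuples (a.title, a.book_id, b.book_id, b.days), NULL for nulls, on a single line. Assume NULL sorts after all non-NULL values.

(Beloved, 5, 5, 12); (Frankenstein, 9, NULL, NULL); (Giver, 1, NULL, NULL)

LEFT JOIN keeps every row from `books`; unmatched rows get NULL for `loans`'s columns.
Matching on a.book_id = b.book_id.
- a (book_id=9) has no partner → padded with NULL.
- a (book_id=1) has no partner → padded with NULL.
- a (book_id=5) pairs with 1 row(s) of b.
After projecting and ordering:
a.title | a.book_id | b.book_id | b.days
Beloved | 5 | 5 | 12
Frankenstein | 9 | NULL | NULL
Giver | 1 | NULL | NULL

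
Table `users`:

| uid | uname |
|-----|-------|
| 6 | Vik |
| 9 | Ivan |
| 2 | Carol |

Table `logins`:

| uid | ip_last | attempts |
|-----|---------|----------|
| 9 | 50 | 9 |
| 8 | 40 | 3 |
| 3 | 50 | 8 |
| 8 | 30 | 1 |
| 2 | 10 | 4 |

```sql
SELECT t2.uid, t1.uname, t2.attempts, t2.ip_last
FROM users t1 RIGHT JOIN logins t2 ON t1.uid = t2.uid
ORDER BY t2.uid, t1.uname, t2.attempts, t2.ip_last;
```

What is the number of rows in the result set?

5

RIGHT JOIN keeps every row from `logins`; unmatched rows get NULL for `users`'s columns.
Matching on t1.uid = t2.uid.
- t1 (uid=6) has no partner in t2.
- t1 (uid=9) pairs with 1 row(s) of t2.
- t1 (uid=2) pairs with 1 row(s) of t2.
- 3 row(s) from t2 found no t1 partner → padded with NULL.
Total: 2 matched + 3 padded = 5 rows.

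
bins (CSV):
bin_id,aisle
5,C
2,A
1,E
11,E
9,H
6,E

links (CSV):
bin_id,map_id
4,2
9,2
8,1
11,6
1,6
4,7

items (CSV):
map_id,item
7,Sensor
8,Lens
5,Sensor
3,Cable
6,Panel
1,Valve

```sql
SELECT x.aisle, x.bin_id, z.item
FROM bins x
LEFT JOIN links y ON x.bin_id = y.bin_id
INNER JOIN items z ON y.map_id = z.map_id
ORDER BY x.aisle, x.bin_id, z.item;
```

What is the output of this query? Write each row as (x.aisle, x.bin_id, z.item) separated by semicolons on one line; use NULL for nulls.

(E, 1, Panel); (E, 11, Panel)

Joins associate left-to-right: bins LEFT JOIN links on bin_id gives 6 intermediate row(s).
Then INNER JOIN `items z` on map_id: keep only rows whose y.map_id appears in z.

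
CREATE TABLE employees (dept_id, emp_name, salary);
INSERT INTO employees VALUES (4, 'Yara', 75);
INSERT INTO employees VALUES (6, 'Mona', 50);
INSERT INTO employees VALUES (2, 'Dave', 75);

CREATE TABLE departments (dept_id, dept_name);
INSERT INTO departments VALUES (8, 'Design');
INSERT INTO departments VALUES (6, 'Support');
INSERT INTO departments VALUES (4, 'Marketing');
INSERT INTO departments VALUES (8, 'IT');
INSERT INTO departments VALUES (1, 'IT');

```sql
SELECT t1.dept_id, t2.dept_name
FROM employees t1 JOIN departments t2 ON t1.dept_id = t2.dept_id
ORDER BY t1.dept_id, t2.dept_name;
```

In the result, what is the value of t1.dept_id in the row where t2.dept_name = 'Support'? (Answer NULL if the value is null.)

6

INNER JOIN keeps only pairs where the ON condition holds.
Matching on t1.dept_id = t2.dept_id.
- t1 (dept_id=4) pairs with 1 row(s) of t2.
- t1 (dept_id=6) pairs with 1 row(s) of t2.
- t1 (dept_id=2) has no partner → excluded.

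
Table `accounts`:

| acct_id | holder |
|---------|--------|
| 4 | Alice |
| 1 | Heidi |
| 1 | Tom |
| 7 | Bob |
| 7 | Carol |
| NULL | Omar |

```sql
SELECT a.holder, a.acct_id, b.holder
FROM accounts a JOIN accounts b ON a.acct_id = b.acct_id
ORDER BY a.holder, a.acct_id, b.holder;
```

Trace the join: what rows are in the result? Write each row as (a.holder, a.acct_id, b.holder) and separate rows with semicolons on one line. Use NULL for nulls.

(Alice, 4, Alice); (Bob, 7, Bob); (Bob, 7, Carol); (Carol, 7, Bob); (Carol, 7, Carol); (Heidi, 1, Heidi); (Heidi, 1, Tom); (Tom, 1, Heidi); (Tom, 1, Tom)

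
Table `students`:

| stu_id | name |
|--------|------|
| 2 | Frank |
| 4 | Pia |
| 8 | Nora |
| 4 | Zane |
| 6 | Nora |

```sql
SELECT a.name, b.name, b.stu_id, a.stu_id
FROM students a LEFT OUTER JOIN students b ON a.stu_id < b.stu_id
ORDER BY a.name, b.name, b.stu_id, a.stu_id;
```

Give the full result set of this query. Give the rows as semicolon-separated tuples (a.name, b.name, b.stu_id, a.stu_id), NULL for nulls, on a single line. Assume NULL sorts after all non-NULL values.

LEFT JOIN keeps every row from `students a`; unmatched rows get NULL for `students b`'s columns.
Matching on a.stu_id < b.stu_id.
- a (stu_id=2) pairs with 4 row(s) of b.
- a (stu_id=4) pairs with 2 row(s) of b.
- a (stu_id=8) has no partner → padded with NULL.
- a (stu_id=4) pairs with 2 row(s) of b.
- a (stu_id=6) pairs with 1 row(s) of b.
After projecting and ordering:
a.name | b.name | b.stu_id | a.stu_id
Frank | Nora | 6 | 2
Frank | Nora | 8 | 2
Frank | Pia | 4 | 2
Frank | Zane | 4 | 2
Nora | Nora | 8 | 6
Nora | NULL | NULL | 8
Pia | Nora | 6 | 4
Pia | Nora | 8 | 4
Zane | Nora | 6 | 4
Zane | Nora | 8 | 4

(Frank, Nora, 6, 2); (Frank, Nora, 8, 2); (Frank, Pia, 4, 2); (Frank, Zane, 4, 2); (Nora, Nora, 8, 6); (Nora, NULL, NULL, 8); (Pia, Nora, 6, 4); (Pia, Nora, 8, 4); (Zane, Nora, 6, 4); (Zane, Nora, 8, 4)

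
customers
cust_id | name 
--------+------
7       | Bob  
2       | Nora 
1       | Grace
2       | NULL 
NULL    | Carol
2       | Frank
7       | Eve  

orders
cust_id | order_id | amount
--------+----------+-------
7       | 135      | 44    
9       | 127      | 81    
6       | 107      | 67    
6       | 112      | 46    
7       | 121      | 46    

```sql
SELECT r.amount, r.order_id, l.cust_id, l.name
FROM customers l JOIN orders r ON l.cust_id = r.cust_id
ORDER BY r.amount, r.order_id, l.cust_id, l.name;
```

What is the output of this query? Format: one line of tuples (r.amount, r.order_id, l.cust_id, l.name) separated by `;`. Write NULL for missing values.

(44, 135, 7, Bob); (44, 135, 7, Eve); (46, 121, 7, Bob); (46, 121, 7, Eve)

INNER JOIN keeps only pairs where the ON condition holds.
Matching on l.cust_id = r.cust_id. A NULL in a compared column never satisfies the condition.
- l row (cust_id=7): matches 2 r row(s) → 2 output row(s).
- l row (cust_id=2): no match → dropped.
- l row (cust_id=1): no match → dropped.
- l row (cust_id=2): no match → dropped.
- l row (cust_id=NULL): no match → dropped.
- l row (cust_id=2): no match → dropped.
- l row (cust_id=7): matches 2 r row(s) → 2 output row(s).
After projecting and ordering:
r.amount | r.order_id | l.cust_id | l.name
44 | 135 | 7 | Bob
44 | 135 | 7 | Eve
46 | 121 | 7 | Bob
46 | 121 | 7 | Eve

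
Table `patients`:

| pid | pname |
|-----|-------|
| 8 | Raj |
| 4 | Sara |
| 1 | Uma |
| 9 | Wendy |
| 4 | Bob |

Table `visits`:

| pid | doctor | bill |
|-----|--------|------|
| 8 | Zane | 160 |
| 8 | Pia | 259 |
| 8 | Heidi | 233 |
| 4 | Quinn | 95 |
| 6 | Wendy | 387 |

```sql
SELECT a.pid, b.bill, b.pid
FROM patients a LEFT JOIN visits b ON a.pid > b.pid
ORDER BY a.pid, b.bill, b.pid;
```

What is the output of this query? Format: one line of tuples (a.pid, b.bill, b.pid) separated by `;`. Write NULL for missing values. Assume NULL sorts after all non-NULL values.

LEFT JOIN keeps every row from `patients`; unmatched rows get NULL for `visits`'s columns.
Matching on a.pid > b.pid.
- a row (pid=8): matches 2 b row(s) → 2 output row(s).
- a row (pid=4): no match → kept, b columns NULL.
- a row (pid=1): no match → kept, b columns NULL.
- a row (pid=9): matches 5 b row(s) → 5 output row(s).
- a row (pid=4): no match → kept, b columns NULL.
After projecting and ordering:
a.pid | b.bill | b.pid
1 | NULL | NULL
4 | NULL | NULL
4 | NULL | NULL
8 | 95 | 4
8 | 387 | 6
9 | 95 | 4
9 | 160 | 8
9 | 233 | 8
9 | 259 | 8
9 | 387 | 6

(1, NULL, NULL); (4, NULL, NULL); (4, NULL, NULL); (8, 95, 4); (8, 387, 6); (9, 95, 4); (9, 160, 8); (9, 233, 8); (9, 259, 8); (9, 387, 6)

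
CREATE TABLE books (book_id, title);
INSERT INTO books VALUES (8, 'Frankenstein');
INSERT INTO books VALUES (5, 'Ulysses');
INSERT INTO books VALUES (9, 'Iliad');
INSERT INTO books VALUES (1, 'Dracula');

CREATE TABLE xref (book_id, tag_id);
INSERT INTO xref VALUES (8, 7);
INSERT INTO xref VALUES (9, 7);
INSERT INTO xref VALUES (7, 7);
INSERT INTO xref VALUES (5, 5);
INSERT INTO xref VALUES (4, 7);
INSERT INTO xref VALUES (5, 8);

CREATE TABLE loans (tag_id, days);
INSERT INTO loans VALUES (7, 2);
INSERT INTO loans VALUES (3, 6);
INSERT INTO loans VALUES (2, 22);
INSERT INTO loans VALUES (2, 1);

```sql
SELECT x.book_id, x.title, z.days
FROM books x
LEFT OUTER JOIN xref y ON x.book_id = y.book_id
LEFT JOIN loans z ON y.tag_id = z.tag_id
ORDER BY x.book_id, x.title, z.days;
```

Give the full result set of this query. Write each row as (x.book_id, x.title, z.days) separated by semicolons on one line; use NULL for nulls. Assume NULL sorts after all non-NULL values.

(1, Dracula, NULL); (5, Ulysses, NULL); (5, Ulysses, NULL); (8, Frankenstein, 2); (9, Iliad, 2)

Joins associate left-to-right: books LEFT JOIN xref on book_id gives 5 intermediate row(s).
Then LEFT JOIN `loans z` on tag_id: each of those 5 rows is kept; rows whose y.tag_id has no match in z get NULL for z's columns.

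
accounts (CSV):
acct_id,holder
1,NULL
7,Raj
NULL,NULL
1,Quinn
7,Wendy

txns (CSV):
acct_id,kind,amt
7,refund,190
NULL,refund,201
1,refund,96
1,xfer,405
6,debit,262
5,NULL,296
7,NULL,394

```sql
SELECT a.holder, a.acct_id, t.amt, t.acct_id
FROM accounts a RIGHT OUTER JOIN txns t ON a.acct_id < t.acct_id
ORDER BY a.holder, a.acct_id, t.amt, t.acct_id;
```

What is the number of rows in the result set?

11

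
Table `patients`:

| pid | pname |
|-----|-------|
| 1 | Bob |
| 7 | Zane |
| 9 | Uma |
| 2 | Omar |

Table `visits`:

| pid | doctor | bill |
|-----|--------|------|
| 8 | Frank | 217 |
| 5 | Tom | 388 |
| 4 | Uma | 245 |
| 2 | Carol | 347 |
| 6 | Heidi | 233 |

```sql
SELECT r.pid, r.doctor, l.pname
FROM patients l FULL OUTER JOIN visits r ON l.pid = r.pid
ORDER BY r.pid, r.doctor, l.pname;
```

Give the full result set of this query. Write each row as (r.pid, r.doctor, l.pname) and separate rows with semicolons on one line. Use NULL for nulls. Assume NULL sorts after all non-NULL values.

FULL OUTER JOIN keeps every row from both sides; unmatched rows get NULL for the other side's columns.
Matching on l.pid = r.pid.
Matched pairs: 1; unmatched l rows kept: 3; unmatched r rows kept: 4.

(2, Carol, Omar); (4, Uma, NULL); (5, Tom, NULL); (6, Heidi, NULL); (8, Frank, NULL); (NULL, NULL, Bob); (NULL, NULL, Uma); (NULL, NULL, Zane)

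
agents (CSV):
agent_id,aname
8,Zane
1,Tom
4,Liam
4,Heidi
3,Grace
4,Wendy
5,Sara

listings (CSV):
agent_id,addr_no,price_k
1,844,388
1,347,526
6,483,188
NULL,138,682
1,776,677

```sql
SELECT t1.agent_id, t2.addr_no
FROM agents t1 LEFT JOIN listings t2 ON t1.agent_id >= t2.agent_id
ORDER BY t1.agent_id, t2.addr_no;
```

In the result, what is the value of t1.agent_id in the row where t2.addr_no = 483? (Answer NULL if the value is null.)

LEFT JOIN keeps every row from `agents`; unmatched rows get NULL for `listings`'s columns.
Matching on t1.agent_id >= t2.agent_id. A NULL in a compared column never satisfies the condition.
- t1 row (agent_id=8): matches 4 t2 row(s) → 4 output row(s).
- t1 row (agent_id=1): matches 3 t2 row(s) → 3 output row(s).
- t1 row (agent_id=4): matches 3 t2 row(s) → 3 output row(s).
- t1 row (agent_id=4): matches 3 t2 row(s) → 3 output row(s).
- t1 row (agent_id=3): matches 3 t2 row(s) → 3 output row(s).
- t1 row (agent_id=4): matches 3 t2 row(s) → 3 output row(s).
- t1 row (agent_id=5): matches 3 t2 row(s) → 3 output row(s).

8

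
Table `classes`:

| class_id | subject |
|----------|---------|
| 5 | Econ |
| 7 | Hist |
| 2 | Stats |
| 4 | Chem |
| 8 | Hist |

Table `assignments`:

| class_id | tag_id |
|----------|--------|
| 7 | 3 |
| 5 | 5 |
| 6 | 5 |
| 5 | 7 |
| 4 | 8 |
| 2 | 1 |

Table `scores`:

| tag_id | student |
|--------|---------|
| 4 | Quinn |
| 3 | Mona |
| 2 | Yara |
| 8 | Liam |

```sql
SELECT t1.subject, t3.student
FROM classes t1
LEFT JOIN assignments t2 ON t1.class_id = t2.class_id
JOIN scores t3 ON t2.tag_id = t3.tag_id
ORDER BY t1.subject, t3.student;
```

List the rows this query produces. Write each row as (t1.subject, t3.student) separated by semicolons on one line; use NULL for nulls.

(Chem, Liam); (Hist, Mona)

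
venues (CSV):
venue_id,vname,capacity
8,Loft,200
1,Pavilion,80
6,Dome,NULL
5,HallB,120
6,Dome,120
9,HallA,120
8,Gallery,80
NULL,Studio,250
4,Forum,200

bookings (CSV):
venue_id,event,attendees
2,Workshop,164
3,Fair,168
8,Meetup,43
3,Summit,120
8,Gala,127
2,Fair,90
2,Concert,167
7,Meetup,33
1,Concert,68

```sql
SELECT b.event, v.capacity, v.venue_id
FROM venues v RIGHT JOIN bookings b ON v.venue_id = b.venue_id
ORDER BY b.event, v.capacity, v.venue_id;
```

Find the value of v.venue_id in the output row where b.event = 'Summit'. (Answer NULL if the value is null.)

RIGHT JOIN keeps every row from `bookings`; unmatched rows get NULL for `venues`'s columns.
Matching on v.venue_id = b.venue_id. A NULL in a compared column never satisfies the condition.
Matched pairs: 5; unmatched b rows kept: 6.

NULL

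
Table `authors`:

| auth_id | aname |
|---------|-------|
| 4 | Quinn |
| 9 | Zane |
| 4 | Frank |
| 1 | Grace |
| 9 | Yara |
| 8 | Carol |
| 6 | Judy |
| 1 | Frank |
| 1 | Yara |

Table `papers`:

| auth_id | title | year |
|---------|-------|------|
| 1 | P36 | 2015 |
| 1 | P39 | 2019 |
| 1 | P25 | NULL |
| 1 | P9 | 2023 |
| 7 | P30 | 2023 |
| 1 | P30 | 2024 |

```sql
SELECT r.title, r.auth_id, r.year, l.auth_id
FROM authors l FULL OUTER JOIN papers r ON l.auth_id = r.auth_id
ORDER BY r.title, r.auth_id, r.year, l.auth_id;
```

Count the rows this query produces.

FULL OUTER JOIN keeps every row from both sides; unmatched rows get NULL for the other side's columns.
Matching on l.auth_id = r.auth_id.
- l row (auth_id=4): no match → kept, r columns NULL.
- l row (auth_id=9): no match → kept, r columns NULL.
- l row (auth_id=4): no match → kept, r columns NULL.
- l row (auth_id=1): matches 5 r row(s) → 5 output row(s).
- l row (auth_id=9): no match → kept, r columns NULL.
- l row (auth_id=8): no match → kept, r columns NULL.
- l row (auth_id=6): no match → kept, r columns NULL.
- l row (auth_id=1): matches 5 r row(s) → 5 output row(s).
- l row (auth_id=1): matches 5 r row(s) → 5 output row(s).
- 1 row(s) from r found no l partner → padded with NULL.
Total: 15 matched + 7 padded = 22 rows.

22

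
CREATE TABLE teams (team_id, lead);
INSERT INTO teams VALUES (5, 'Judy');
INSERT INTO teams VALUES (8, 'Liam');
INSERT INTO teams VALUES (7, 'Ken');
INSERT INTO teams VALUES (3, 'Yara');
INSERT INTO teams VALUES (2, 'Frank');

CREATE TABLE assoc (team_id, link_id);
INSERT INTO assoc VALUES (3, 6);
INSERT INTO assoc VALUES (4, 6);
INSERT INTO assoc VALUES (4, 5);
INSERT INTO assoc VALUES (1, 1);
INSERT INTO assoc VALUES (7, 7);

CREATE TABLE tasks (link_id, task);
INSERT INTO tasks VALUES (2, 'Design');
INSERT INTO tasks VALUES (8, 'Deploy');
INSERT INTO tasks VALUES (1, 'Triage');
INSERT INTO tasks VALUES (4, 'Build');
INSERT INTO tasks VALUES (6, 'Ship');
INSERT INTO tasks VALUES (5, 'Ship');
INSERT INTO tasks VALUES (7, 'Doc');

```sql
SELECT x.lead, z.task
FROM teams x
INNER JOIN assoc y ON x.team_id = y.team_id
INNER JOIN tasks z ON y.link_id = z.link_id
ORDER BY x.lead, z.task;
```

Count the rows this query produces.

Evaluate left to right. First `teams x INNER JOIN assoc y` on team_id: 2 row(s).
Then INNER JOIN `tasks z` on link_id: keep only rows whose y.link_id appears in z.
Result: 2 row(s).

2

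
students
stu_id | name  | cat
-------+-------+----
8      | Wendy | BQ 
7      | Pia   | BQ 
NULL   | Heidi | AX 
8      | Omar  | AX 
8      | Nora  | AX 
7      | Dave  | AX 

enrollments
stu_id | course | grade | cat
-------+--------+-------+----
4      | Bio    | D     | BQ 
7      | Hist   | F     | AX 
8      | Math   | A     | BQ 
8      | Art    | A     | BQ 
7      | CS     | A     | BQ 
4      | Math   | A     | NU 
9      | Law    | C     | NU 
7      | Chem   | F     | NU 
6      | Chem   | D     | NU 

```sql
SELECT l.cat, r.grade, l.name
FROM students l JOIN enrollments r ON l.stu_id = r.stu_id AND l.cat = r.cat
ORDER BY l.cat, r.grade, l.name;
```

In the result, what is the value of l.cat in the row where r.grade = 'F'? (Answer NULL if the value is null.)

INNER JOIN keeps only pairs where the ON condition holds.
Matching on l.stu_id = r.stu_id AND l.cat = r.cat. A NULL in a compared column never satisfies the condition.
- l (stu_id=8, cat=BQ) pairs with 2 row(s) of r.
- l (stu_id=7, cat=BQ) pairs with 1 row(s) of r.
- l (stu_id=NULL, cat=AX) has no partner → excluded.
- l (stu_id=8, cat=AX) has no partner → excluded.
- l (stu_id=8, cat=AX) has no partner → excluded.
- l (stu_id=7, cat=AX) pairs with 1 row(s) of r.

AX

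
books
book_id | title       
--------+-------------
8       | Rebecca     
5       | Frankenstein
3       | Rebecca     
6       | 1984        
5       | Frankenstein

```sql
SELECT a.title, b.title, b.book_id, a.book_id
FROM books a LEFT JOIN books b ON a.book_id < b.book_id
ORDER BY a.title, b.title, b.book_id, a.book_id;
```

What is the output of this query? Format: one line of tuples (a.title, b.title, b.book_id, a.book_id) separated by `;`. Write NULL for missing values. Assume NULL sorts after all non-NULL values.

(1984, Rebecca, 8, 6); (Frankenstein, 1984, 6, 5); (Frankenstein, 1984, 6, 5); (Frankenstein, Rebecca, 8, 5); (Frankenstein, Rebecca, 8, 5); (Rebecca, 1984, 6, 3); (Rebecca, Frankenstein, 5, 3); (Rebecca, Frankenstein, 5, 3); (Rebecca, Rebecca, 8, 3); (Rebecca, NULL, NULL, 8)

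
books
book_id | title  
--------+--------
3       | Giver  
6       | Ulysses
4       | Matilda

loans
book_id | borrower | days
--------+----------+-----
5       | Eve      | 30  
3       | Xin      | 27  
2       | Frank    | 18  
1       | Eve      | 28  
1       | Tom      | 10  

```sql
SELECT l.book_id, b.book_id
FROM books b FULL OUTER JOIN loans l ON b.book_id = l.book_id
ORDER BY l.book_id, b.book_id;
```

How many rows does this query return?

FULL OUTER JOIN keeps every row from both sides; unmatched rows get NULL for the other side's columns.
Matching on b.book_id = l.book_id.
- b (book_id=3) pairs with 1 row(s) of l.
- b (book_id=6) has no partner → padded with NULL.
- b (book_id=4) has no partner → padded with NULL.
- plus 4 unmatched l row(s), each kept with NULL b columns.
Total: 1 matched + 6 padded = 7 rows.

7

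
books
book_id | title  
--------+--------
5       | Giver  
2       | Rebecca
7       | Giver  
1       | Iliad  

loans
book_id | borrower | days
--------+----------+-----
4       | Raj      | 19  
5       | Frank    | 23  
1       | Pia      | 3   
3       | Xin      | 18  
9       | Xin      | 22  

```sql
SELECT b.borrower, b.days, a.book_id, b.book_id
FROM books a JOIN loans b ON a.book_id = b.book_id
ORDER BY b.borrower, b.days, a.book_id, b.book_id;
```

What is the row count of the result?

INNER JOIN keeps only pairs where the ON condition holds.
Matching on a.book_id = b.book_id.
- a[0] book_id=5 → 1 match(es) in b → 1 row(s).
- a[1] book_id=2 → no match; dropped.
- a[2] book_id=7 → no match; dropped.
- a[3] book_id=1 → 1 match(es) in b → 1 row(s).
Total: 2 rows.

2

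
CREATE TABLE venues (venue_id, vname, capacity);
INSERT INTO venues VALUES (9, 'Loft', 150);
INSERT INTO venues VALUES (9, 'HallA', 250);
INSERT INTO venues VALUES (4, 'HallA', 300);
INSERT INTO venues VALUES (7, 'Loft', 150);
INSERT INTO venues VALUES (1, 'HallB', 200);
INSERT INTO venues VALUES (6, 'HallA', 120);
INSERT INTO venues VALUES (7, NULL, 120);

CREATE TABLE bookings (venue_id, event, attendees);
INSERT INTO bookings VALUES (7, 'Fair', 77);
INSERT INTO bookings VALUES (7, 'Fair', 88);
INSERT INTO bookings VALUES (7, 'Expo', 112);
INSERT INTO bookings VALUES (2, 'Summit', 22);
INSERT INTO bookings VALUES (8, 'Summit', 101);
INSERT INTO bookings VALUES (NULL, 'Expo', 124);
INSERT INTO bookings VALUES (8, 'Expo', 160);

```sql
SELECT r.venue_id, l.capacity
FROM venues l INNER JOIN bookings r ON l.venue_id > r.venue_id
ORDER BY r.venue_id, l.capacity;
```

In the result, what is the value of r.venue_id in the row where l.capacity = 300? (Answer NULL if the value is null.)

INNER JOIN keeps only pairs where the ON condition holds.
Matching on l.venue_id > r.venue_id. A NULL in a compared column never satisfies the condition.
- l (venue_id=9) pairs with 6 row(s) of r.
- l (venue_id=9) pairs with 6 row(s) of r.
- l (venue_id=4) pairs with 1 row(s) of r.
- l (venue_id=7) pairs with 1 row(s) of r.
- l (venue_id=1) has no partner → excluded.
- l (venue_id=6) pairs with 1 row(s) of r.
- l (venue_id=7) pairs with 1 row(s) of r.

2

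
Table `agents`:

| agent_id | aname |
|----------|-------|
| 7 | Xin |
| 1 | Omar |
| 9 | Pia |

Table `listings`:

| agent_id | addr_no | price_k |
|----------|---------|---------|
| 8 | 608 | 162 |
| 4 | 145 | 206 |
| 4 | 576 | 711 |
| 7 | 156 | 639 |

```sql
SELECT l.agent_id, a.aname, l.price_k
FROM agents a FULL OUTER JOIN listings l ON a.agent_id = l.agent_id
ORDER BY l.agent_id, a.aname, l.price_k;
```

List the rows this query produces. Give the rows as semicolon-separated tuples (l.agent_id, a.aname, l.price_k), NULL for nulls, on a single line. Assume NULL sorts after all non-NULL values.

(4, NULL, 206); (4, NULL, 711); (7, Xin, 639); (8, NULL, 162); (NULL, Omar, NULL); (NULL, Pia, NULL)

FULL OUTER JOIN keeps every row from both sides; unmatched rows get NULL for the other side's columns.
Matching on a.agent_id = l.agent_id.
Matched pairs: 1; unmatched a rows kept: 2; unmatched l rows kept: 3.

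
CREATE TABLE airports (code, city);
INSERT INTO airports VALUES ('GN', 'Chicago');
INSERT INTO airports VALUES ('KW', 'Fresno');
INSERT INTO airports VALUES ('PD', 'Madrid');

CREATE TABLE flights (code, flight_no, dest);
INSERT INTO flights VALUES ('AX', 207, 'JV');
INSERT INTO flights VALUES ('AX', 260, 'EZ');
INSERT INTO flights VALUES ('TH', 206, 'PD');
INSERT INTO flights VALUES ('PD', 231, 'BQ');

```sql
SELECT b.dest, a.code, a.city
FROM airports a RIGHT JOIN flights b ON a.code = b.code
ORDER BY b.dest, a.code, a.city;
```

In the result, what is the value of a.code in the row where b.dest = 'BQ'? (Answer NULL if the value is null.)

RIGHT JOIN keeps every row from `flights`; unmatched rows get NULL for `airports`'s columns.
Matching on a.code = b.code.
Matched pairs: 1; unmatched b rows kept: 3.

PD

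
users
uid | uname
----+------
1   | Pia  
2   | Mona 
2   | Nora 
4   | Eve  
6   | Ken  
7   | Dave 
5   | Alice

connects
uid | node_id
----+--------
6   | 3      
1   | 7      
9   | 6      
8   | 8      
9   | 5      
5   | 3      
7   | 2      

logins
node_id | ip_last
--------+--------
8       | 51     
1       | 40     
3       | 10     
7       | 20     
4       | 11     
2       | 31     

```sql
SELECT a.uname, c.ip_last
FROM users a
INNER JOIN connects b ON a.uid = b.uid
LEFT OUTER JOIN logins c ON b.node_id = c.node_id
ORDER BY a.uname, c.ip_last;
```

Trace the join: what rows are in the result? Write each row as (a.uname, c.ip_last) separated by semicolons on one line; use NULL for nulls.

(Alice, 10); (Dave, 31); (Ken, 10); (Pia, 20)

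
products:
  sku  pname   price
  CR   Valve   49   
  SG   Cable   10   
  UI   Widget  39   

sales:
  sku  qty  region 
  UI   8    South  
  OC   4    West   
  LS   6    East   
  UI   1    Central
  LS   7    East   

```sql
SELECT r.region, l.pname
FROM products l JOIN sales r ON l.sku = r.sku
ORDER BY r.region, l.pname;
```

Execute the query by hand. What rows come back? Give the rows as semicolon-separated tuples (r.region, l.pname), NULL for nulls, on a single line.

INNER JOIN keeps only pairs where the ON condition holds.
Matching on l.sku = r.sku.
Matched pairs: 2.

(Central, Widget); (South, Widget)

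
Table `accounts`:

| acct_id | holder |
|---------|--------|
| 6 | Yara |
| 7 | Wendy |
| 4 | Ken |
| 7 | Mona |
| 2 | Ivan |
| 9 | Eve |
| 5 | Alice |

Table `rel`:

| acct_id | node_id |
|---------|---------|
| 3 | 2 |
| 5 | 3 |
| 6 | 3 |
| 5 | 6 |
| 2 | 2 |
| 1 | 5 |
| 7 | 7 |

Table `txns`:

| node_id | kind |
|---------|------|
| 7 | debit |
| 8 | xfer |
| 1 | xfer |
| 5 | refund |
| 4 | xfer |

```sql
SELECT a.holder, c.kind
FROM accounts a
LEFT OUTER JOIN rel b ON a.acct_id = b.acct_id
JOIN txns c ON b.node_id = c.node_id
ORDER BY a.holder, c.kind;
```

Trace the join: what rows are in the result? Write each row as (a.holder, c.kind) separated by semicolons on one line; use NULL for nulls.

(Mona, debit); (Wendy, debit)

Evaluate left to right. First `accounts a LEFT JOIN rel b` on acct_id: 8 row(s).
Then INNER JOIN `txns c` on node_id: keep only rows whose b.node_id appears in c.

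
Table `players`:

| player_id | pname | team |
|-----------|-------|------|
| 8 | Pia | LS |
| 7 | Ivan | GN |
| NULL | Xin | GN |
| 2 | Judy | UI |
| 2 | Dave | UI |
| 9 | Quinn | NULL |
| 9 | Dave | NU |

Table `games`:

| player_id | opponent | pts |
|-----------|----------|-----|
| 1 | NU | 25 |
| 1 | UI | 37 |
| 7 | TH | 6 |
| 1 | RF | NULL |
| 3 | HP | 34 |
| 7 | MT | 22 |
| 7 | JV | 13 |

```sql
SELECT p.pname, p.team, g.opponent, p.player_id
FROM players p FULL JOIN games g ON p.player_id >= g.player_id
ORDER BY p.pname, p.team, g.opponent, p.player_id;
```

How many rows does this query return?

35

FULL OUTER JOIN keeps every row from both sides; unmatched rows get NULL for the other side's columns.
Matching on p.player_id >= g.player_id. A NULL in a compared column never satisfies the condition.
Matched pairs: 34; unmatched p rows kept: 1; unmatched g rows kept: 0.
Total: 34 matched + 1 padded = 35 rows.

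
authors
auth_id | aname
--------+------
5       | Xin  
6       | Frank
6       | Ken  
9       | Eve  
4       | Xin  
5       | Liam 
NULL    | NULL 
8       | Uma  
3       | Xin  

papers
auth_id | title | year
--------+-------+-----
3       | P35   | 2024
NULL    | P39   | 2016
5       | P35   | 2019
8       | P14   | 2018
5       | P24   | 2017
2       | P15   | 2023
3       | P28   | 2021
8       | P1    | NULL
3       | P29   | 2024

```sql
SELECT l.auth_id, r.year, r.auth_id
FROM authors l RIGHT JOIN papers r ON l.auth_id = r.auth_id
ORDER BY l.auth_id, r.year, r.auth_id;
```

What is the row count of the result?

11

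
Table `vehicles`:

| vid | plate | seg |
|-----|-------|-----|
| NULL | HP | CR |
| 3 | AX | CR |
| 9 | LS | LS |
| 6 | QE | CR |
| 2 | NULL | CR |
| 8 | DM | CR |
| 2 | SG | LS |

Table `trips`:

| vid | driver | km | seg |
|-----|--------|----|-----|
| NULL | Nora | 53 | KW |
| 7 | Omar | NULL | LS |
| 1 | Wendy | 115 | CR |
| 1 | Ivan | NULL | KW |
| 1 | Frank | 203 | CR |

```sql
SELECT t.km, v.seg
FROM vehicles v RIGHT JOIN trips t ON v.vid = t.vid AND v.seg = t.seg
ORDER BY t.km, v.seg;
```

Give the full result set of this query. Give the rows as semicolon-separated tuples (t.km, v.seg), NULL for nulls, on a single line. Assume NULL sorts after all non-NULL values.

RIGHT JOIN keeps every row from `trips`; unmatched rows get NULL for `vehicles`'s columns.
Matching on v.vid = t.vid AND v.seg = t.seg. A NULL in a compared column never satisfies the condition.
- v (vid=NULL, seg=CR) has no partner in t.
- v (vid=3, seg=CR) has no partner in t.
- v (vid=9, seg=LS) has no partner in t.
- v (vid=6, seg=CR) has no partner in t.
- v (vid=2, seg=CR) has no partner in t.
- v (vid=8, seg=CR) has no partner in t.
- v (vid=2, seg=LS) has no partner in t.
- 5 t row(s) had no v match → kept, v columns NULL.
After projecting and ordering:
t.km | v.seg
53 | NULL
115 | NULL
203 | NULL
NULL | NULL
NULL | NULL

(53, NULL); (115, NULL); (203, NULL); (NULL, NULL); (NULL, NULL)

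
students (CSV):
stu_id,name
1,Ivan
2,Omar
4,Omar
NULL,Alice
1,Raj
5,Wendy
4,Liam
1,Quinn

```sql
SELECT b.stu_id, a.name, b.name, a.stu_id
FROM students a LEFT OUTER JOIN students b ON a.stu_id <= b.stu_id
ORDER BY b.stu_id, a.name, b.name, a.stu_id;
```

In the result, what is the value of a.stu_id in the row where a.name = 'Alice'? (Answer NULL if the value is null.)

NULL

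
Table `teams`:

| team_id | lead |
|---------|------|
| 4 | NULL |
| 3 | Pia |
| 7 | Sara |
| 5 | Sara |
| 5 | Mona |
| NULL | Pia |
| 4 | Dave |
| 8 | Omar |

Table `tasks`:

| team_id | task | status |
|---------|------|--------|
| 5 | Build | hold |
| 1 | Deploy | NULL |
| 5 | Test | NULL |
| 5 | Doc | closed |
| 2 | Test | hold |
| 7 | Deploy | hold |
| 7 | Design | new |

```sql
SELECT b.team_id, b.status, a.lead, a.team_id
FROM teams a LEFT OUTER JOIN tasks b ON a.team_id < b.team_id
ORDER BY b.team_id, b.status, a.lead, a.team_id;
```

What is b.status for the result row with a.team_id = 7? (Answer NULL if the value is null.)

NULL

LEFT JOIN keeps every row from `teams`; unmatched rows get NULL for `tasks`'s columns.
Matching on a.team_id < b.team_id. A NULL in a compared column never satisfies the condition.
- a[0] team_id=4 → 5 match(es) in b → 5 row(s).
- a[1] team_id=3 → 5 match(es) in b → 5 row(s).
- a[2] team_id=7 → no match; kept with NULLs on the b side.
- a[3] team_id=5 → 2 match(es) in b → 2 row(s).
- a[4] team_id=5 → 2 match(es) in b → 2 row(s).
- a[5] team_id=NULL → no match; kept with NULLs on the b side.
- a[6] team_id=4 → 5 match(es) in b → 5 row(s).
- a[7] team_id=8 → no match; kept with NULLs on the b side.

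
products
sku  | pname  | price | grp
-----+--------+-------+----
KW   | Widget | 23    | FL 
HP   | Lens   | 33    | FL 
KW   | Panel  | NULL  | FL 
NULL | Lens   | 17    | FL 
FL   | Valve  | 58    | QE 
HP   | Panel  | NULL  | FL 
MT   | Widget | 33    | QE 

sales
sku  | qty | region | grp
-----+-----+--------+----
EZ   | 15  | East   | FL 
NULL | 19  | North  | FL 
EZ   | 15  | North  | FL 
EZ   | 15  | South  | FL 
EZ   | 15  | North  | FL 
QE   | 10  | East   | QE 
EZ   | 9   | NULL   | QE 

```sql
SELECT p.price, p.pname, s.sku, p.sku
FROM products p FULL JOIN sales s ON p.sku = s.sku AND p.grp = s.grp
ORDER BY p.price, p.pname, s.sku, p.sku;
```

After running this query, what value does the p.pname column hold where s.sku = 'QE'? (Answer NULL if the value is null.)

NULL

FULL OUTER JOIN keeps every row from both sides; unmatched rows get NULL for the other side's columns.
Matching on p.sku = s.sku AND p.grp = s.grp. A NULL in a compared column never satisfies the condition.
- p[0] sku=KW, grp=FL → no match; kept with NULLs on the s side.
- p[1] sku=HP, grp=FL → no match; kept with NULLs on the s side.
- p[2] sku=KW, grp=FL → no match; kept with NULLs on the s side.
- p[3] sku=NULL, grp=FL → no match; kept with NULLs on the s side.
- p[4] sku=FL, grp=QE → no match; kept with NULLs on the s side.
- p[5] sku=HP, grp=FL → no match; kept with NULLs on the s side.
- p[6] sku=MT, grp=QE → no match; kept with NULLs on the s side.
- plus 7 unmatched s row(s), each kept with NULL p columns.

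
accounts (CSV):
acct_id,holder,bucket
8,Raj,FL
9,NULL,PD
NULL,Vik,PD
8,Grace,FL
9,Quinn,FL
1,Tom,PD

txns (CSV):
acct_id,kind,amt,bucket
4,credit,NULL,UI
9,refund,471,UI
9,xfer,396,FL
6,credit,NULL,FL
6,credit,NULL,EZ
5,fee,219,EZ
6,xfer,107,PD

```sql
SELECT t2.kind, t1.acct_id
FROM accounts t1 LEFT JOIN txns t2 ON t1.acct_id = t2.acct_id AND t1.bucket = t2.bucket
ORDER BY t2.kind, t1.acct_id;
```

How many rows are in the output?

6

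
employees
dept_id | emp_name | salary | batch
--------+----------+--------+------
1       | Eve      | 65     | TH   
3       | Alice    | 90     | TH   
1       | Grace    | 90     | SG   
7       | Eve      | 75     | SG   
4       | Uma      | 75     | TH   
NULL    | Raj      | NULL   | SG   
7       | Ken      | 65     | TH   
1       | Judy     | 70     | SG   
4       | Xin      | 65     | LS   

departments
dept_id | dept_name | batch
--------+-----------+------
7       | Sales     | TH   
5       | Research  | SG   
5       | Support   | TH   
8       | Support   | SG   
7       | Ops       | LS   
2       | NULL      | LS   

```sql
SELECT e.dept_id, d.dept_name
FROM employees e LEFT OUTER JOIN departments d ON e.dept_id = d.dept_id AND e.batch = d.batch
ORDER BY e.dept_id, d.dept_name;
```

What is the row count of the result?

9

LEFT JOIN keeps every row from `employees`; unmatched rows get NULL for `departments`'s columns.
Matching on e.dept_id = d.dept_id AND e.batch = d.batch. A NULL in a compared column never satisfies the condition.
Matched pairs: 1; unmatched e rows kept: 8.
Total: 1 matched + 8 padded = 9 rows.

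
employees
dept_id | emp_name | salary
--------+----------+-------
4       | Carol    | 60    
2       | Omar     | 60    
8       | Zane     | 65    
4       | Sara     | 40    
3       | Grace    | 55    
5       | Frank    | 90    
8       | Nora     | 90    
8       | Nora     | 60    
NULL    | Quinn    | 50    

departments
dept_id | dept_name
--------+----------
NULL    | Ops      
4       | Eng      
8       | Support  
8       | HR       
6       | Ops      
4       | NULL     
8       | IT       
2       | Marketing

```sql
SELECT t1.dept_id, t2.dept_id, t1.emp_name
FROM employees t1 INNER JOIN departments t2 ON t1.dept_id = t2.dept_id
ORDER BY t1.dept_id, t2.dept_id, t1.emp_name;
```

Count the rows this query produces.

INNER JOIN keeps only pairs where the ON condition holds.
Matching on t1.dept_id = t2.dept_id. A NULL in a compared column never satisfies the condition.
Matched pairs: 14.
Total: 14 rows.

14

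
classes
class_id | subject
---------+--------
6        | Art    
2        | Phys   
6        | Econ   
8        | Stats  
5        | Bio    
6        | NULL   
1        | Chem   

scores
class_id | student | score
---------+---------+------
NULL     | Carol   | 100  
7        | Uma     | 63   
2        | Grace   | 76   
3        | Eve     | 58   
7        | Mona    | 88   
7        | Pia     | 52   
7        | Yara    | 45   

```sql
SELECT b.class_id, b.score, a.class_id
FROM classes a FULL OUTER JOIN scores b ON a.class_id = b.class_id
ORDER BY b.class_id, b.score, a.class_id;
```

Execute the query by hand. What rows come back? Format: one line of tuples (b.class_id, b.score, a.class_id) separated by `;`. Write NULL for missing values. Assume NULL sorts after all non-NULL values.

(2, 76, 2); (3, 58, NULL); (7, 45, NULL); (7, 52, NULL); (7, 63, NULL); (7, 88, NULL); (NULL, 100, NULL); (NULL, NULL, 1); (NULL, NULL, 5); (NULL, NULL, 6); (NULL, NULL, 6); (NULL, NULL, 6); (NULL, NULL, 8)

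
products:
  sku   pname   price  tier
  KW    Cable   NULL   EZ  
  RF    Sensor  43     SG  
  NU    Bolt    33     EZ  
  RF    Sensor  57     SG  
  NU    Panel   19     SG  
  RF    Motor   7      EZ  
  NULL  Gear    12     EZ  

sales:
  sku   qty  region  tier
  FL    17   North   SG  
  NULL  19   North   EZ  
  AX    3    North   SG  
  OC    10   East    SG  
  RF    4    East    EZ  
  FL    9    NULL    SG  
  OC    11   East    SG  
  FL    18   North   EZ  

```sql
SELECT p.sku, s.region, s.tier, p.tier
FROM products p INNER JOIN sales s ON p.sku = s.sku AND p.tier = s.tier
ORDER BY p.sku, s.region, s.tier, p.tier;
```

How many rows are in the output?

1

INNER JOIN keeps only pairs where the ON condition holds.
Matching on p.sku = s.sku AND p.tier = s.tier. A NULL in a compared column never satisfies the condition.
- sku=KW, tier=EZ: no matching s row, dropped.
- sku=RF, tier=SG: no matching s row, dropped.
- sku=NU, tier=EZ: no matching s row, dropped.
- sku=RF, tier=SG: no matching s row, dropped.
- sku=NU, tier=SG: no matching s row, dropped.
- sku=RF, tier=EZ: 1 matching s row(s), so 1 row(s) emitted.
- sku=NULL, tier=EZ: no matching s row, dropped.
Total: 1 rows.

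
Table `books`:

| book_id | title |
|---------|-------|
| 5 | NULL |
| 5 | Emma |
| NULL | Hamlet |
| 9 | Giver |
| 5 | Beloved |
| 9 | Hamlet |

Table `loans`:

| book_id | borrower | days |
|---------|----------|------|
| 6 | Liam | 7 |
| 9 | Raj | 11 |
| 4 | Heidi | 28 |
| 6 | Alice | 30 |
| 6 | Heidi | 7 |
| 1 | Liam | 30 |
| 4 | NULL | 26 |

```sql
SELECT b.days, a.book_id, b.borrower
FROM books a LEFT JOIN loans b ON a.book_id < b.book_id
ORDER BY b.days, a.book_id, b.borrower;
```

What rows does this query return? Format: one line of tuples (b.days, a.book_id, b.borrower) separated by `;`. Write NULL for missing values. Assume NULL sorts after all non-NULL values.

LEFT JOIN keeps every row from `books`; unmatched rows get NULL for `loans`'s columns.
Matching on a.book_id < b.book_id. A NULL in a compared column never satisfies the condition.
Matched pairs: 12; unmatched a rows kept: 3.

(7, 5, Heidi); (7, 5, Heidi); (7, 5, Heidi); (7, 5, Liam); (7, 5, Liam); (7, 5, Liam); (11, 5, Raj); (11, 5, Raj); (11, 5, Raj); (30, 5, Alice); (30, 5, Alice); (30, 5, Alice); (NULL, 9, NULL); (NULL, 9, NULL); (NULL, NULL, NULL)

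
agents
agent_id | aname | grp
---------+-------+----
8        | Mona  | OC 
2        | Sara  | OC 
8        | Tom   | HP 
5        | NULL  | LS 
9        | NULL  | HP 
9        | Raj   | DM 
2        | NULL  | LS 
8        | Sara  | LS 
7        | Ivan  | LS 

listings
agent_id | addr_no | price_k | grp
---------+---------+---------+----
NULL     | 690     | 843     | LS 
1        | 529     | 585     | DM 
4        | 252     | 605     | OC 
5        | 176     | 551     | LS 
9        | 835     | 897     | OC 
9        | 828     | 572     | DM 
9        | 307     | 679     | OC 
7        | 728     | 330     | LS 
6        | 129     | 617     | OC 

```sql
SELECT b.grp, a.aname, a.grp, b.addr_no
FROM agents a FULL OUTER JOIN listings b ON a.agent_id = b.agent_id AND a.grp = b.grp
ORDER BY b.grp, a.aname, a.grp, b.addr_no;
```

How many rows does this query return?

FULL OUTER JOIN keeps every row from both sides; unmatched rows get NULL for the other side's columns.
Matching on a.agent_id = b.agent_id AND a.grp = b.grp. A NULL in a compared column never satisfies the condition.
Matched pairs: 3; unmatched a rows kept: 6; unmatched b rows kept: 6.
Total: 3 matched + 12 padded = 15 rows.

15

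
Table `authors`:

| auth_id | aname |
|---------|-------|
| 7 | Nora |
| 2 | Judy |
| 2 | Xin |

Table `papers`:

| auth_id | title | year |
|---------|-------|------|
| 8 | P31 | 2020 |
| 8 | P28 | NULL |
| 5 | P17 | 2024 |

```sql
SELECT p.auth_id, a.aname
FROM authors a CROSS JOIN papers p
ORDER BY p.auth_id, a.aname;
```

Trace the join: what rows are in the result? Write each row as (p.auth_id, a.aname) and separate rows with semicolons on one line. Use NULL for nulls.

(5, Judy); (5, Nora); (5, Xin); (8, Judy); (8, Judy); (8, Nora); (8, Nora); (8, Xin); (8, Xin)

CROSS JOIN pairs every row of `authors` with every row of `papers`: 3 × 3 = 9 rows.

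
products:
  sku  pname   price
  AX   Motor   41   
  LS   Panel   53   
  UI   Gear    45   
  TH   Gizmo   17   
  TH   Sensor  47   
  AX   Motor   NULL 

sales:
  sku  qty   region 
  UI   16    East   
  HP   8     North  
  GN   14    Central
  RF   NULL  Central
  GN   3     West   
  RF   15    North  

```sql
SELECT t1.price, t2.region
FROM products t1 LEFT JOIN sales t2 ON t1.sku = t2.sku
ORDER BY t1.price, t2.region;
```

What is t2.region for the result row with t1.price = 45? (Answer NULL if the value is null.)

LEFT JOIN keeps every row from `products`; unmatched rows get NULL for `sales`'s columns.
Matching on t1.sku = t2.sku.
- t1[0] sku=AX → no match; kept with NULLs on the t2 side.
- t1[1] sku=LS → no match; kept with NULLs on the t2 side.
- t1[2] sku=UI → 1 match(es) in t2 → 1 row(s).
- t1[3] sku=TH → no match; kept with NULLs on the t2 side.
- t1[4] sku=TH → no match; kept with NULLs on the t2 side.
- t1[5] sku=AX → no match; kept with NULLs on the t2 side.

East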